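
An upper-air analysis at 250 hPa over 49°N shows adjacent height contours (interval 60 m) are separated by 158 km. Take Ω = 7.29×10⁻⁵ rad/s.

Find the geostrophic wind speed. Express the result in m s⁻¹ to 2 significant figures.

34 m s⁻¹

Coriolis parameter at 49°N:
f = 2Ω sin φ = 2 × 7.29×10⁻⁵ × sin 49° = 1.10×10⁻⁴ s⁻¹
Height gradient: |∂Z/∂n| = 60 m / 158000 m = 3.80×10⁻⁴
On a pressure surface, geostrophic balance gives V_g = (g/f)|∂Z/∂n|:
V_g = 9.81 × 3.80×10⁻⁴ / 1.10×10⁻⁴ = 33.9 m/s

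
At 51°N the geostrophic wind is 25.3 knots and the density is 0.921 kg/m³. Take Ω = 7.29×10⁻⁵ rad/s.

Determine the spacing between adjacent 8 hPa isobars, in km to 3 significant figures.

589 km

Coriolis parameter at 51°N:
f = 2Ω sin φ = 2 × 7.29×10⁻⁵ × sin 51° = 1.13×10⁻⁴ s⁻¹
Wind speed in SI: 25.3 knots = 13.0 m/s
Geostrophic balance rearranged: |∂P/∂n| = f ρ V_g
|∂P/∂n| = 1.13×10⁻⁴ × 0.921 × 13.0 = 1.36×10⁻³ Pa/m
Isobar spacing: Δn = ΔP/|∂P/∂n| = 800 Pa / 1.36×10⁻³ Pa/m = 588995 m ≈ 589 km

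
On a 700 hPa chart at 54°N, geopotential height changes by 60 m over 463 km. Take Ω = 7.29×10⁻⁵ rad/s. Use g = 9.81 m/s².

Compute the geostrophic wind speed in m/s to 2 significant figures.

11 m/s

Coriolis parameter at 54°N:
f = 2Ω sin φ = 2 × 7.29×10⁻⁵ × sin 54° = 1.18×10⁻⁴ s⁻¹
Height gradient: |∂Z/∂n| = 60 m / 463000 m = 1.30×10⁻⁴
On a pressure surface, geostrophic balance gives V_g = (g/f)|∂Z/∂n|:
V_g = 9.81 × 1.30×10⁻⁴ / 1.18×10⁻⁴ = 10.8 m/s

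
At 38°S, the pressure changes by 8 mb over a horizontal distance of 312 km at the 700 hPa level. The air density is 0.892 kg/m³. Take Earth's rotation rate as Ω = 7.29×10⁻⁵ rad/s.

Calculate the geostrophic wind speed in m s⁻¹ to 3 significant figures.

Coriolis parameter at 38°S:
f = 2Ω sin φ = 2 × 7.29×10⁻⁵ × sin 38° = 8.98×10⁻⁵ s⁻¹
Pressure gradient: |∂P/∂n| = 800 Pa / 312000 m = 2.56×10⁻³ Pa/m
Geostrophic balance (pressure-gradient force = Coriolis force):
V_g = (1/(fρ)) |∂P/∂n| = 2.56×10⁻³ / (8.98×10⁻⁵ × 0.892) = 32.0 m/s

32.0 m s⁻¹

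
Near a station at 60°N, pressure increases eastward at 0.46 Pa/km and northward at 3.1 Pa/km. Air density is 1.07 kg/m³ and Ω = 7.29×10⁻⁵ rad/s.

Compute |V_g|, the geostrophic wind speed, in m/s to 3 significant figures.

Coriolis parameter at 60°N:
f = 2Ω sin φ = 2 × 7.29×10⁻⁵ × sin 60° = 1.26×10⁻⁴ s⁻¹
Component geostrophic relations (x east, y north):
u_g = −(1/(fρ)) ∂P/∂y,  v_g = (1/(fρ)) ∂P/∂x
u_g = −(3.1×10⁻³)/(1.26×10⁻⁴ × 1.07) = −22.9 m/s;  v_g = (0.46×10⁻³)/(1.26×10⁻⁴ × 1.07) = 3.40 m/s
|V_g| = √(u_g² + v_g²) = 23.2 m/s

23.2 m/s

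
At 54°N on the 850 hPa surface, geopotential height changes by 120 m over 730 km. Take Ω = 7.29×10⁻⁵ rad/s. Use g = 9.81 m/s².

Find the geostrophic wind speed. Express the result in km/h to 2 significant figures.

49 km/h

Coriolis parameter at 54°N:
f = 2Ω sin φ = 2 × 7.29×10⁻⁵ × sin 54° = 1.18×10⁻⁴ s⁻¹
Height gradient: |∂Z/∂n| = 120 m / 730000 m = 1.64×10⁻⁴
On a pressure surface, geostrophic balance gives V_g = (g/f)|∂Z/∂n|:
V_g = 9.81 × 1.64×10⁻⁴ / 1.18×10⁻⁴ = 13.7 m/s
Converting: 13.7 m/s × 3.6 = 49 km/h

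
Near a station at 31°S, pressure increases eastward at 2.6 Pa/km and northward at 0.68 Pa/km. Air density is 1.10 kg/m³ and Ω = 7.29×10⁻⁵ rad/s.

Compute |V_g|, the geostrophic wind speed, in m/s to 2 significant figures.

Coriolis parameter at 31°S:
f = 2Ω sin φ = 2 × 7.29×10⁻⁵ × sin 31° = 7.51×10⁻⁵ s⁻¹
In the Southern Hemisphere f is negative: f = −7.51×10⁻⁵ s⁻¹.
Component geostrophic relations (x east, y north):
u_g = −(1/(fρ)) ∂P/∂y,  v_g = (1/(fρ)) ∂P/∂x
u_g = −(0.68×10⁻³)/(−7.51×10⁻⁵ × 1.10) = 8.23 m/s;  v_g = (2.6×10⁻³)/(−7.51×10⁻⁵ × 1.10) = −31.5 m/s
|V_g| = √(u_g² + v_g²) = 32.5 m/s

33 m/s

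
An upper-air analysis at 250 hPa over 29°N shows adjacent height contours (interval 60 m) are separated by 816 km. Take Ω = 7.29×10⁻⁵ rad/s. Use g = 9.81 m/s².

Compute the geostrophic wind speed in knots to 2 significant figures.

20 knots

Coriolis parameter at 29°N:
f = 2Ω sin φ = 2 × 7.29×10⁻⁵ × sin 29° = 7.07×10⁻⁵ s⁻¹
Height gradient: |∂Z/∂n| = 60 m / 816000 m = 7.35×10⁻⁵
On a pressure surface, geostrophic balance gives V_g = (g/f)|∂Z/∂n|:
V_g = 9.81 × 7.35×10⁻⁵ / 7.07×10⁻⁵ = 10.2 m/s
Converting: 10.2 m/s × 1.944 = 20 knots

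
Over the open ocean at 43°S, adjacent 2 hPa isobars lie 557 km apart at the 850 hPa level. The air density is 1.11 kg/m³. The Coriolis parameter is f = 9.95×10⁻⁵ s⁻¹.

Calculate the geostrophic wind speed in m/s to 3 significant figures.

Pressure gradient: |∂P/∂n| = 200 Pa / 557000 m = 3.59×10⁻⁴ Pa/m
Geostrophic balance (pressure-gradient force = Coriolis force):
V_g = (1/(fρ)) |∂P/∂n| = 3.59×10⁻⁴ / (9.95×10⁻⁵ × 1.11) = 3.25 m/s

3.25 m/s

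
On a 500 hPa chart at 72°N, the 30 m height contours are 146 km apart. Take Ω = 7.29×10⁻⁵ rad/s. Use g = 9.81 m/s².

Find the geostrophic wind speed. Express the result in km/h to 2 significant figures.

Coriolis parameter at 72°N:
f = 2Ω sin φ = 2 × 7.29×10⁻⁵ × sin 72° = 1.39×10⁻⁴ s⁻¹
Height gradient: |∂Z/∂n| = 30 m / 146000 m = 2.05×10⁻⁴
On a pressure surface, geostrophic balance gives V_g = (g/f)|∂Z/∂n|:
V_g = 9.81 × 2.05×10⁻⁴ / 1.39×10⁻⁴ = 14.5 m/s
Converting: 14.5 m/s × 3.6 = 52 km/h

52 km/h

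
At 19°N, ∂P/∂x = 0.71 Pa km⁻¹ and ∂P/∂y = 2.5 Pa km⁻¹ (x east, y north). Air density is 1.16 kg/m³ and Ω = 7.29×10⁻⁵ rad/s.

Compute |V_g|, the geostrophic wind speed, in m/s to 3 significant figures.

47.2 m/s

Coriolis parameter at 19°N:
f = 2Ω sin φ = 2 × 7.29×10⁻⁵ × sin 19° = 4.75×10⁻⁵ s⁻¹
Component geostrophic relations (x east, y north):
u_g = −(1/(fρ)) ∂P/∂y,  v_g = (1/(fρ)) ∂P/∂x
u_g = −(2.5×10⁻³)/(4.75×10⁻⁵ × 1.16) = −45.4 m/s;  v_g = (0.71×10⁻³)/(4.75×10⁻⁵ × 1.16) = 12.9 m/s
|V_g| = √(u_g² + v_g²) = 47.2 m/s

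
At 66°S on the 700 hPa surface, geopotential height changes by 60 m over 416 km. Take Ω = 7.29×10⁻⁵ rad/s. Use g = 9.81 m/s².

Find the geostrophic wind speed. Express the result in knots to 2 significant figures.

Coriolis parameter at 66°S:
f = 2Ω sin φ = 2 × 7.29×10⁻⁵ × sin 66° = 1.33×10⁻⁴ s⁻¹
Height gradient: |∂Z/∂n| = 60 m / 416000 m = 1.44×10⁻⁴
On a pressure surface, geostrophic balance gives V_g = (g/f)|∂Z/∂n|:
V_g = 9.81 × 1.44×10⁻⁴ / 1.33×10⁻⁴ = 10.6 m/s
Converting: 10.6 m/s × 1.944 = 21 knots

21 knots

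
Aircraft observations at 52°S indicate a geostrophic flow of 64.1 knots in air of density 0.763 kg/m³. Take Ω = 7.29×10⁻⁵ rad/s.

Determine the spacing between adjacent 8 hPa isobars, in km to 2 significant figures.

Coriolis parameter at 52°S:
f = 2Ω sin φ = 2 × 7.29×10⁻⁵ × sin 52° = 1.15×10⁻⁴ s⁻¹
Wind speed in SI: 64.1 knots = 33.0 m/s
Geostrophic balance rearranged: |∂P/∂n| = f ρ V_g
|∂P/∂n| = 1.15×10⁻⁴ × 0.763 × 33.0 = 2.89×10⁻³ Pa/m
Isobar spacing: Δn = ΔP/|∂P/∂n| = 800 Pa / 2.89×10⁻³ Pa/m = 276745 m ≈ 280 km

280 km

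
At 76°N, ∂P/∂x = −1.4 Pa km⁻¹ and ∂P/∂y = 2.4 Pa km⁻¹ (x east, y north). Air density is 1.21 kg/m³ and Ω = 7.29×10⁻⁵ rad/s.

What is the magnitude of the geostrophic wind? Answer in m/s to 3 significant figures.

16.2 m/s

Coriolis parameter at 76°N:
f = 2Ω sin φ = 2 × 7.29×10⁻⁵ × sin 76° = 1.41×10⁻⁴ s⁻¹
Component geostrophic relations (x east, y north):
u_g = −(1/(fρ)) ∂P/∂y,  v_g = (1/(fρ)) ∂P/∂x
u_g = −(2.4×10⁻³)/(1.41×10⁻⁴ × 1.21) = −14.0 m/s;  v_g = (−1.4×10⁻³)/(1.41×10⁻⁴ × 1.21) = −8.18 m/s
|V_g| = √(u_g² + v_g²) = 16.2 m/s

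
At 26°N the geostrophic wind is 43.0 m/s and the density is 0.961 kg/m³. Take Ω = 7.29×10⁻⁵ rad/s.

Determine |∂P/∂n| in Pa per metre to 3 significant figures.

Coriolis parameter at 26°N:
f = 2Ω sin φ = 2 × 7.29×10⁻⁵ × sin 26° = 6.39×10⁻⁵ s⁻¹
Geostrophic balance rearranged: |∂P/∂n| = f ρ V_g
|∂P/∂n| = 6.39×10⁻⁵ × 0.961 × 43.0 = 2.64×10⁻³ Pa/m

2.64×10⁻³ Pa/m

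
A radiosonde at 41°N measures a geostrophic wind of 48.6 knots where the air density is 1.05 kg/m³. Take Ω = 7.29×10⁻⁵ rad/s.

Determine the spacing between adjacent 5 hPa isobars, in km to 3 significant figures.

199 km

Coriolis parameter at 41°N:
f = 2Ω sin φ = 2 × 7.29×10⁻⁵ × sin 41° = 9.57×10⁻⁵ s⁻¹
Wind speed in SI: 48.6 knots = 25.0 m/s
Geostrophic balance rearranged: |∂P/∂n| = f ρ V_g
|∂P/∂n| = 9.57×10⁻⁵ × 1.05 × 25.0 = 2.51×10⁻³ Pa/m
Isobar spacing: Δn = ΔP/|∂P/∂n| = 500 Pa / 2.51×10⁻³ Pa/m = 199116 m ≈ 199 km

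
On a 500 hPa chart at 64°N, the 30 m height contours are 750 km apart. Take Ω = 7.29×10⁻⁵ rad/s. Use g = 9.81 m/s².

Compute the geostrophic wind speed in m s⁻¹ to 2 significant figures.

Coriolis parameter at 64°N:
f = 2Ω sin φ = 2 × 7.29×10⁻⁵ × sin 64° = 1.31×10⁻⁴ s⁻¹
Height gradient: |∂Z/∂n| = 30 m / 750000 m = 4.00×10⁻⁵
On a pressure surface, geostrophic balance gives V_g = (g/f)|∂Z/∂n|:
V_g = 9.81 × 4.00×10⁻⁵ / 1.31×10⁻⁴ = 2.99 m/s

3.0 m s⁻¹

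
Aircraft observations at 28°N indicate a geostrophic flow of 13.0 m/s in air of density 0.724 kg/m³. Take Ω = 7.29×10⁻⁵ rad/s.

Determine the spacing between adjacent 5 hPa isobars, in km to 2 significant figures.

Coriolis parameter at 28°N:
f = 2Ω sin φ = 2 × 7.29×10⁻⁵ × sin 28° = 6.84×10⁻⁵ s⁻¹
Geostrophic balance rearranged: |∂P/∂n| = f ρ V_g
|∂P/∂n| = 6.84×10⁻⁵ × 0.724 × 13.0 = 6.44×10⁻⁴ Pa/m
Isobar spacing: Δn = ΔP/|∂P/∂n| = 500 Pa / 6.44×10⁻⁴ Pa/m = 776106 m ≈ 780 km

780 km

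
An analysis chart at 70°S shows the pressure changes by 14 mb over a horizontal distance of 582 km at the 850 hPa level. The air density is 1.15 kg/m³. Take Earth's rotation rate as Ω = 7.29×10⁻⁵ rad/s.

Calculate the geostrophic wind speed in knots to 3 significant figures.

Coriolis parameter at 70°S:
f = 2Ω sin φ = 2 × 7.29×10⁻⁵ × sin 70° = 1.37×10⁻⁴ s⁻¹
Pressure gradient: |∂P/∂n| = 1400 Pa / 582000 m = 2.41×10⁻³ Pa/m
Geostrophic balance (pressure-gradient force = Coriolis force):
V_g = (1/(fρ)) |∂P/∂n| = 2.41×10⁻³ / (1.37×10⁻⁴ × 1.15) = 15.3 m/s
Converting: 15.3 m/s × 1.944 = 29.7 knots

29.7 knots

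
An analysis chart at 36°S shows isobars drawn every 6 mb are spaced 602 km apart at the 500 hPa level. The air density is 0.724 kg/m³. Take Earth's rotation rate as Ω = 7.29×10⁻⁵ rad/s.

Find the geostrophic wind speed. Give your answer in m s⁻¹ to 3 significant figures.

Coriolis parameter at 36°S:
f = 2Ω sin φ = 2 × 7.29×10⁻⁵ × sin 36° = 8.57×10⁻⁵ s⁻¹
Pressure gradient: |∂P/∂n| = 600 Pa / 602000 m = 9.97×10⁻⁴ Pa/m
Geostrophic balance (pressure-gradient force = Coriolis force):
V_g = (1/(fρ)) |∂P/∂n| = 9.97×10⁻⁴ / (8.57×10⁻⁵ × 0.724) = 16.1 m/s

16.1 m s⁻¹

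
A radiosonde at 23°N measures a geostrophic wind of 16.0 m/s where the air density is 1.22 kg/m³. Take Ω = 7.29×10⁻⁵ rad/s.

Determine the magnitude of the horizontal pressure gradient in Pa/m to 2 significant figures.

1.1×10⁻³ Pa/m

Coriolis parameter at 23°N:
f = 2Ω sin φ = 2 × 7.29×10⁻⁵ × sin 23° = 5.70×10⁻⁵ s⁻¹
Geostrophic balance rearranged: |∂P/∂n| = f ρ V_g
|∂P/∂n| = 5.70×10⁻⁵ × 1.22 × 16.0 = 1.11×10⁻³ Pa/m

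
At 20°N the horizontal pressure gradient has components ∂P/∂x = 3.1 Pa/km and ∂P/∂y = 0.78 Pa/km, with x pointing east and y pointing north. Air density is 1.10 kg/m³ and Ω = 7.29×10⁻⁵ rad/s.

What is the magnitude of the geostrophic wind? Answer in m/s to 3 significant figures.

Coriolis parameter at 20°N:
f = 2Ω sin φ = 2 × 7.29×10⁻⁵ × sin 20° = 4.99×10⁻⁵ s⁻¹
Component geostrophic relations (x east, y north):
u_g = −(1/(fρ)) ∂P/∂y,  v_g = (1/(fρ)) ∂P/∂x
u_g = −(0.78×10⁻³)/(4.99×10⁻⁵ × 1.10) = −14.2 m/s;  v_g = (3.1×10⁻³)/(4.99×10⁻⁵ × 1.10) = 56.5 m/s
|V_g| = √(u_g² + v_g²) = 58.3 m/s

58.3 m/s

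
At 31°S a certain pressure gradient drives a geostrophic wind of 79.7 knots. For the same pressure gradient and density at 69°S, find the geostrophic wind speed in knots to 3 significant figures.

44.0 knots

With the same pressure gradient and density, V_g ∝ 1/f ∝ 1/sin φ.
V₂ = V₁ · sin φ₁ / sin φ₂ = 79.7 × sin 31° / sin 69°
V₂ = 79.7 × 0.5150/0.9336 = 44.0 knots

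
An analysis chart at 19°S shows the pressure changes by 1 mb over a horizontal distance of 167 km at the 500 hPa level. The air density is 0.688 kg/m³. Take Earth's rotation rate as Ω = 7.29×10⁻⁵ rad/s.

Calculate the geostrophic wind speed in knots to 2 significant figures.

36 knots

Coriolis parameter at 19°S:
f = 2Ω sin φ = 2 × 7.29×10⁻⁵ × sin 19° = 4.75×10⁻⁵ s⁻¹
Pressure gradient: |∂P/∂n| = 100 Pa / 167000 m = 5.99×10⁻⁴ Pa/m
Geostrophic balance (pressure-gradient force = Coriolis force):
V_g = (1/(fρ)) |∂P/∂n| = 5.99×10⁻⁴ / (4.75×10⁻⁵ × 0.688) = 18.3 m/s
Converting: 18.3 m/s × 1.944 = 36 knots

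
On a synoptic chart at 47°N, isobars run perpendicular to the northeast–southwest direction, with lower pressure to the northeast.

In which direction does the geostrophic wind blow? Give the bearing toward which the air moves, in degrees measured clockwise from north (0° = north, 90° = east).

135°

The pressure-gradient force points toward the northeast (bearing 045°).
Geostrophic balance: in the Northern Hemisphere the Coriolis force deflects motion to the right, so the geostrophic wind blows 90° to the right of the pressure-gradient force (low pressure on the left).
Rotating 045° by 90° clockwise gives 135° — the wind blows toward the southeast.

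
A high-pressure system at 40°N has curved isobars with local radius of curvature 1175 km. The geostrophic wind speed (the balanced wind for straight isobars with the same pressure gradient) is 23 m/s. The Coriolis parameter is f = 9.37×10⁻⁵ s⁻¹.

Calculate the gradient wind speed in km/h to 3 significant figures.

118 km/h

Around a high, pressure-gradient force acts outward with centrifugal, so Coriolis balances both:
fV = (1/ρ)|∂P/∂n| + V²/R  →  V² − fR·V + fR·V_g = 0
With fR = 9.37×10⁻⁵ × 1175×10³ m = 110 m/s:
V = [fR − √((fR)² − 4 fR V_g)]/2 = [110 − √(110² − 4×110×23)]/2 = 32.7 m/s
Supergeostrophic (V > V_g = 23 m/s), as expected around a high.
Converting: 32.7 m/s × 3.6 = 118 km/h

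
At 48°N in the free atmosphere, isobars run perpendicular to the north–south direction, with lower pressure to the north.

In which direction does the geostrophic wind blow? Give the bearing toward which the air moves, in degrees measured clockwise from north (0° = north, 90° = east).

The pressure-gradient force points toward the north (bearing 000°).
Geostrophic balance: in the Northern Hemisphere the Coriolis force deflects motion to the right, so the geostrophic wind blows 90° to the right of the pressure-gradient force (low pressure on the left).
Rotating 000° by 90° clockwise gives 090° — the wind blows toward the east.

090°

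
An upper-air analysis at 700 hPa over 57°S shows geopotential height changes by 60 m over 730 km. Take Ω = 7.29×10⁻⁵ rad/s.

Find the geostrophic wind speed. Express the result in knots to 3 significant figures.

12.8 knots

Coriolis parameter at 57°S:
f = 2Ω sin φ = 2 × 7.29×10⁻⁵ × sin 57° = 1.22×10⁻⁴ s⁻¹
Height gradient: |∂Z/∂n| = 60 m / 730000 m = 8.22×10⁻⁵
On a pressure surface, geostrophic balance gives V_g = (g/f)|∂Z/∂n|:
V_g = 9.81 × 8.22×10⁻⁵ / 1.22×10⁻⁴ = 6.59 m/s
Converting: 6.59 m/s × 1.944 = 12.8 knots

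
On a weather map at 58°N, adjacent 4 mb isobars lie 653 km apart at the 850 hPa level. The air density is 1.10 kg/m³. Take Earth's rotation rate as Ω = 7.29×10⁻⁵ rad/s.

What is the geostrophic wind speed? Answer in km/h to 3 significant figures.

16.2 km/h

Coriolis parameter at 58°N:
f = 2Ω sin φ = 2 × 7.29×10⁻⁵ × sin 58° = 1.24×10⁻⁴ s⁻¹
Pressure gradient: |∂P/∂n| = 400 Pa / 653000 m = 6.13×10⁻⁴ Pa/m
Geostrophic balance (pressure-gradient force = Coriolis force):
V_g = (1/(fρ)) |∂P/∂n| = 6.13×10⁻⁴ / (1.24×10⁻⁴ × 1.10) = 4.50 m/s
Converting: 4.50 m/s × 3.6 = 16.2 km/h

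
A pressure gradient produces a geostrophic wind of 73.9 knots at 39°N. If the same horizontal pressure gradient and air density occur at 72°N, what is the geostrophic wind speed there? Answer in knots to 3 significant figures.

48.9 knots

With the same pressure gradient and density, V_g ∝ 1/f ∝ 1/sin φ.
V₂ = V₁ · sin φ₁ / sin φ₂ = 73.9 × sin 39° / sin 72°
V₂ = 73.9 × 0.6293/0.9511 = 48.9 knots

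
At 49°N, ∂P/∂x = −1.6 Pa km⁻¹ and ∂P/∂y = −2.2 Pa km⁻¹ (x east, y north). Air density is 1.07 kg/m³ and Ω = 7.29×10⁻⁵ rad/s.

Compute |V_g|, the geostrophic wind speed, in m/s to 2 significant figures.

23 m/s

Coriolis parameter at 49°N:
f = 2Ω sin φ = 2 × 7.29×10⁻⁵ × sin 49° = 1.10×10⁻⁴ s⁻¹
Component geostrophic relations (x east, y north):
u_g = −(1/(fρ)) ∂P/∂y,  v_g = (1/(fρ)) ∂P/∂x
u_g = −(−2.2×10⁻³)/(1.10×10⁻⁴ × 1.07) = 18.7 m/s;  v_g = (−1.6×10⁻³)/(1.10×10⁻⁴ × 1.07) = −13.6 m/s
|V_g| = √(u_g² + v_g²) = 23.1 m/s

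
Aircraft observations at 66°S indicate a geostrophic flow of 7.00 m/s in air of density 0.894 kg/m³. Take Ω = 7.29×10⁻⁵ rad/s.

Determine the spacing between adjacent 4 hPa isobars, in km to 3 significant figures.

480 km

Coriolis parameter at 66°S:
f = 2Ω sin φ = 2 × 7.29×10⁻⁵ × sin 66° = 1.33×10⁻⁴ s⁻¹
Geostrophic balance rearranged: |∂P/∂n| = f ρ V_g
|∂P/∂n| = 1.33×10⁻⁴ × 0.894 × 7.00 = 8.34×10⁻⁴ Pa/m
Isobar spacing: Δn = ΔP/|∂P/∂n| = 400 Pa / 8.34×10⁻⁴ Pa/m = 479885 m ≈ 480 km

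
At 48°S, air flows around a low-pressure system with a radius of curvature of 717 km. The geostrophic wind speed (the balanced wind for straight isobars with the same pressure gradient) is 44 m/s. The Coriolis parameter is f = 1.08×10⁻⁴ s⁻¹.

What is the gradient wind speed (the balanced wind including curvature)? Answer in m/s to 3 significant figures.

Around a low, centrifugal force acts outward with Coriolis, so pressure-gradient force balances both:
(1/ρ)|∂P/∂n| = fV + V²/R  →  V² + fR·V − fR·V_g = 0
With fR = 1.08×10⁻⁴ × 717×10³ m = 77.4 m/s:
V = [−fR + √((fR)² + 4 fR V_g)]/2 = [−77.4 + √(77.4² + 4×77.4×44)]/2 = 31.3 m/s
Subgeostrophic (V < V_g = 44 m/s), as expected around a low.

31.3 m/s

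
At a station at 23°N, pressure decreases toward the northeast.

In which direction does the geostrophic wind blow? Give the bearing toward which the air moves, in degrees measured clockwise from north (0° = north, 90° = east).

135°

The pressure-gradient force points toward the northeast (bearing 045°).
Geostrophic balance: in the Northern Hemisphere the Coriolis force deflects motion to the right, so the geostrophic wind blows 90° to the right of the pressure-gradient force (low pressure on the left).
Rotating 045° by 90° clockwise gives 135° — the wind blows toward the southeast.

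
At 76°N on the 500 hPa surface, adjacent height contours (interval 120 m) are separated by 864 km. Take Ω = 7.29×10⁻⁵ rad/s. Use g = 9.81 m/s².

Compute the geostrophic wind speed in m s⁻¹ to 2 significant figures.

Coriolis parameter at 76°N:
f = 2Ω sin φ = 2 × 7.29×10⁻⁵ × sin 76° = 1.41×10⁻⁴ s⁻¹
Height gradient: |∂Z/∂n| = 120 m / 864000 m = 1.39×10⁻⁴
On a pressure surface, geostrophic balance gives V_g = (g/f)|∂Z/∂n|:
V_g = 9.81 × 1.39×10⁻⁴ / 1.41×10⁻⁴ = 9.63 m/s

9.6 m s⁻¹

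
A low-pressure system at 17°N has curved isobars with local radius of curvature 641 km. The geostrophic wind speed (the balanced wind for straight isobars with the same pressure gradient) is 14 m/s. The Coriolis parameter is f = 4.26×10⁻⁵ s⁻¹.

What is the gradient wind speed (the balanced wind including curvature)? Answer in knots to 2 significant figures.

Around a low, centrifugal force acts outward with Coriolis, so pressure-gradient force balances both:
(1/ρ)|∂P/∂n| = fV + V²/R  →  V² + fR·V − fR·V_g = 0
With fR = 4.26×10⁻⁵ × 641×10³ m = 27.3 m/s:
V = [−fR + √((fR)² + 4 fR V_g)]/2 = [−27.3 + √(27.3² + 4×27.3×14)]/2 = 10.2 m/s
Subgeostrophic (V < V_g = 14 m/s), as expected around a low.
Converting: 10.2 m/s × 1.944 = 20 knots

20 knots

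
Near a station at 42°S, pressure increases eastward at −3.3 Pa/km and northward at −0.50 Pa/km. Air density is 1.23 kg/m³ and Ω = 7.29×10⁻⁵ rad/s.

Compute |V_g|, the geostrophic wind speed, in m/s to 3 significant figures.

Coriolis parameter at 42°S:
f = 2Ω sin φ = 2 × 7.29×10⁻⁵ × sin 42° = 9.76×10⁻⁵ s⁻¹
In the Southern Hemisphere f is negative: f = −9.76×10⁻⁵ s⁻¹.
Component geostrophic relations (x east, y north):
u_g = −(1/(fρ)) ∂P/∂y,  v_g = (1/(fρ)) ∂P/∂x
u_g = −(−0.50×10⁻³)/(−9.76×10⁻⁵ × 1.23) = −4.17 m/s;  v_g = (−3.3×10⁻³)/(−9.76×10⁻⁵ × 1.23) = 27.5 m/s
|V_g| = √(u_g² + v_g²) = 27.8 m/s

27.8 m/s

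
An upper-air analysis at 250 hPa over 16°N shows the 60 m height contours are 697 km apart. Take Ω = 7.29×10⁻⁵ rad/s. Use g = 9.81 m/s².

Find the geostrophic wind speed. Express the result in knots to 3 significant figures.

40.8 knots

Coriolis parameter at 16°N:
f = 2Ω sin φ = 2 × 7.29×10⁻⁵ × sin 16° = 4.02×10⁻⁵ s⁻¹
Height gradient: |∂Z/∂n| = 60 m / 697000 m = 8.61×10⁻⁵
On a pressure surface, geostrophic balance gives V_g = (g/f)|∂Z/∂n|:
V_g = 9.81 × 8.61×10⁻⁵ / 4.02×10⁻⁵ = 21.0 m/s
Converting: 21.0 m/s × 1.944 = 40.8 knots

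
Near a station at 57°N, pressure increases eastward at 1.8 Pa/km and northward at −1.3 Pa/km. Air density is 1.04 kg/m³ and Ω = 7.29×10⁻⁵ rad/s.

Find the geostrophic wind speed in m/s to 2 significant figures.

17 m/s

Coriolis parameter at 57°N:
f = 2Ω sin φ = 2 × 7.29×10⁻⁵ × sin 57° = 1.22×10⁻⁴ s⁻¹
Component geostrophic relations (x east, y north):
u_g = −(1/(fρ)) ∂P/∂y,  v_g = (1/(fρ)) ∂P/∂x
u_g = −(−1.3×10⁻³)/(1.22×10⁻⁴ × 1.04) = 10.2 m/s;  v_g = (1.8×10⁻³)/(1.22×10⁻⁴ × 1.04) = 14.2 m/s
|V_g| = √(u_g² + v_g²) = 17.5 m/s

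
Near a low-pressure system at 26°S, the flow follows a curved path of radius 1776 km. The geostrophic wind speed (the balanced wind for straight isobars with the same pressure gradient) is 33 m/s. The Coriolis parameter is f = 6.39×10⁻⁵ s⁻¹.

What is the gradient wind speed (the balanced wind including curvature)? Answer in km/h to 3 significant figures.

Around a low, centrifugal force acts outward with Coriolis, so pressure-gradient force balances both:
(1/ρ)|∂P/∂n| = fV + V²/R  →  V² + fR·V − fR·V_g = 0
With fR = 6.39×10⁻⁵ × 1776×10³ m = 113 m/s:
V = [−fR + √((fR)² + 4 fR V_g)]/2 = [−113 + √(113² + 4×113×33)]/2 = 26.7 m/s
Subgeostrophic (V < V_g = 33 m/s), as expected around a low.
Converting: 26.7 m/s × 3.6 = 96.2 km/h

96.2 km/h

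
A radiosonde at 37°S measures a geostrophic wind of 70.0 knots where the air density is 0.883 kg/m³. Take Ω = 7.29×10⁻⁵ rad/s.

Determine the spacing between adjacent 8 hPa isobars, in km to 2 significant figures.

290 km

Coriolis parameter at 37°S:
f = 2Ω sin φ = 2 × 7.29×10⁻⁵ × sin 37° = 8.77×10⁻⁵ s⁻¹
Wind speed in SI: 70.0 knots = 36.0 m/s
Geostrophic balance rearranged: |∂P/∂n| = f ρ V_g
|∂P/∂n| = 8.77×10⁻⁵ × 0.883 × 36.0 = 2.79×10⁻³ Pa/m
Isobar spacing: Δn = ΔP/|∂P/∂n| = 800 Pa / 2.79×10⁻³ Pa/m = 286730 m ≈ 290 km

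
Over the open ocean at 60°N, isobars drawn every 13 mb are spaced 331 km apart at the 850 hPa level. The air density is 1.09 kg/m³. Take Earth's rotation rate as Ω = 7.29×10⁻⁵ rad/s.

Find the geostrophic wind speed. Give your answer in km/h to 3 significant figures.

103 km/h

Coriolis parameter at 60°N:
f = 2Ω sin φ = 2 × 7.29×10⁻⁵ × sin 60° = 1.26×10⁻⁴ s⁻¹
Pressure gradient: |∂P/∂n| = 1300 Pa / 331000 m = 3.93×10⁻³ Pa/m
Geostrophic balance (pressure-gradient force = Coriolis force):
V_g = (1/(fρ)) |∂P/∂n| = 3.93×10⁻³ / (1.26×10⁻⁴ × 1.09) = 28.5 m/s
Converting: 28.5 m/s × 3.6 = 103 km/h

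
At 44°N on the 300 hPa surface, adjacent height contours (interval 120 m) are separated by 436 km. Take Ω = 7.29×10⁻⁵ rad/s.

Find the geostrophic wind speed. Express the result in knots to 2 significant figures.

52 knots

Coriolis parameter at 44°N:
f = 2Ω sin φ = 2 × 7.29×10⁻⁵ × sin 44° = 1.01×10⁻⁴ s⁻¹
Height gradient: |∂Z/∂n| = 120 m / 436000 m = 2.75×10⁻⁴
On a pressure surface, geostrophic balance gives V_g = (g/f)|∂Z/∂n|:
V_g = 9.81 × 2.75×10⁻⁴ / 1.01×10⁻⁴ = 26.7 m/s
Converting: 26.7 m/s × 1.944 = 52 knots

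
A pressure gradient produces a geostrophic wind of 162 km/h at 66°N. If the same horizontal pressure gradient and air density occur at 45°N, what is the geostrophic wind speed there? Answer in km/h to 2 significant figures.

210 km/h

With the same pressure gradient and density, V_g ∝ 1/f ∝ 1/sin φ.
V₂ = V₁ · sin φ₁ / sin φ₂ = 162 × sin 66° / sin 45°
V₂ = 162 × 0.9135/0.7071 = 210 km/h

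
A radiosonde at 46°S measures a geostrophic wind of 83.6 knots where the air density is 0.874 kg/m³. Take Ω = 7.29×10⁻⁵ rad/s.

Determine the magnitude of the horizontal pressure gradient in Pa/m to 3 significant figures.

Coriolis parameter at 46°S:
f = 2Ω sin φ = 2 × 7.29×10⁻⁵ × sin 46° = 1.05×10⁻⁴ s⁻¹
Wind speed in SI: 83.6 knots = 43.0 m/s
Geostrophic balance rearranged: |∂P/∂n| = f ρ V_g
|∂P/∂n| = 1.05×10⁻⁴ × 0.874 × 43.0 = 3.94×10⁻³ Pa/m

3.94×10⁻³ Pa/m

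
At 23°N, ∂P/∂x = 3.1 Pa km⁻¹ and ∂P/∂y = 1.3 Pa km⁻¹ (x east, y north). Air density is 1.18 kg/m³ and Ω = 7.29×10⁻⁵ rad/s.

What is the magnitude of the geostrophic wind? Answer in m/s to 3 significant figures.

Coriolis parameter at 23°N:
f = 2Ω sin φ = 2 × 7.29×10⁻⁵ × sin 23° = 5.70×10⁻⁵ s⁻¹
Component geostrophic relations (x east, y north):
u_g = −(1/(fρ)) ∂P/∂y,  v_g = (1/(fρ)) ∂P/∂x
u_g = −(1.3×10⁻³)/(5.70×10⁻⁵ × 1.18) = −19.3 m/s;  v_g = (3.1×10⁻³)/(5.70×10⁻⁵ × 1.18) = 46.1 m/s
|V_g| = √(u_g² + v_g²) = 50.0 m/s

50.0 m/s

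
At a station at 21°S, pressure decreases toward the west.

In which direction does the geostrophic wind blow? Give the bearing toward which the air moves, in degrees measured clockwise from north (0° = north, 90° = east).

The pressure-gradient force points toward the west (bearing 270°).
Geostrophic balance: in the Southern Hemisphere the Coriolis force deflects motion to the left, so the geostrophic wind blows 90° to the left of the pressure-gradient force (low pressure on the right).
Rotating 270° by 90° counterclockwise gives 180° — the wind blows toward the south.

180°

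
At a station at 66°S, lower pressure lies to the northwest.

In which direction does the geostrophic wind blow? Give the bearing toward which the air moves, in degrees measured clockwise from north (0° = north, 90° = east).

The pressure-gradient force points toward the northwest (bearing 315°).
Geostrophic balance: in the Southern Hemisphere the Coriolis force deflects motion to the left, so the geostrophic wind blows 90° to the left of the pressure-gradient force (low pressure on the right).
Rotating 315° by 90° counterclockwise gives 225° — the wind blows toward the southwest.

225°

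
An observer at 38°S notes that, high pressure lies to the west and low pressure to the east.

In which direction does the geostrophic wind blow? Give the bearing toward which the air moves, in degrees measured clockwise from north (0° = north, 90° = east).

The pressure-gradient force points toward the east (bearing 090°).
Geostrophic balance: in the Southern Hemisphere the Coriolis force deflects motion to the left, so the geostrophic wind blows 90° to the left of the pressure-gradient force (low pressure on the right).
Rotating 090° by 90° counterclockwise gives 000° — the wind blows toward the north.

000°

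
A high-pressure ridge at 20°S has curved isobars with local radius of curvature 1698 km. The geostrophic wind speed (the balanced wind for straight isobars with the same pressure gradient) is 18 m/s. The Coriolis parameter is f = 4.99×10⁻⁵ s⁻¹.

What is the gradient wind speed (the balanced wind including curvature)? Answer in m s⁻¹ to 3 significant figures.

25.9 m s⁻¹

Around a high, pressure-gradient force acts outward with centrifugal, so Coriolis balances both:
fV = (1/ρ)|∂P/∂n| + V²/R  →  V² − fR·V + fR·V_g = 0
With fR = 4.99×10⁻⁵ × 1698×10³ m = 84.7 m/s:
V = [fR − √((fR)² − 4 fR V_g)]/2 = [84.7 − √(84.7² − 4×84.7×18)]/2 = 25.9 m/s
Supergeostrophic (V > V_g = 18 m/s), as expected around a high.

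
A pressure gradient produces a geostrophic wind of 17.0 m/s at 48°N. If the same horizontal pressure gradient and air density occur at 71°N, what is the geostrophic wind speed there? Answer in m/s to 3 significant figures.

With the same pressure gradient and density, V_g ∝ 1/f ∝ 1/sin φ.
V₂ = V₁ · sin φ₁ / sin φ₂ = 17.0 × sin 48° / sin 71°
V₂ = 17.0 × 0.7431/0.9455 = 13.4 m/s

13.4 m/s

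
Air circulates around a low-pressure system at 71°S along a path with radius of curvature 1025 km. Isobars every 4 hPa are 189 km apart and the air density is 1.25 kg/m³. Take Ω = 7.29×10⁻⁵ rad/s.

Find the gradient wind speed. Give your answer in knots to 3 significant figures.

Coriolis parameter at 71°S:
f = 2Ω sin φ = 2 × 7.29×10⁻⁵ × sin 71° = 1.38×10⁻⁴ s⁻¹
Pressure gradient: |∂P/∂n| = 400 Pa / 189000 m = 2.12×10⁻³ Pa/m
Geostrophic speed: V_g = |∂P/∂n|/(fρ) = 2.12×10⁻³/(1.38×10⁻⁴ × 1.25) = 12.3 m/s
Around a low, centrifugal force acts outward with Coriolis, so pressure-gradient force balances both:
(1/ρ)|∂P/∂n| = fV + V²/R  →  V² + fR·V − fR·V_g = 0
With fR = 1.38×10⁻⁴ × 1025×10³ m = 141 m/s:
V = [−fR + √((fR)² + 4 fR V_g)]/2 = [−141 + √(141² + 4×141×12.3)]/2 = 11.4 m/s
Subgeostrophic (V < V_g = 12.3 m/s), as expected around a low.
Converting: 11.4 m/s × 1.944 = 22.1 knots

22.1 knots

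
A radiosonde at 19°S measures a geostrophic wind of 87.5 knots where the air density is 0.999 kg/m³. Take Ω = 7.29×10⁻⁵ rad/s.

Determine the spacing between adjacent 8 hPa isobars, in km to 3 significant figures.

375 km

Coriolis parameter at 19°S:
f = 2Ω sin φ = 2 × 7.29×10⁻⁵ × sin 19° = 4.75×10⁻⁵ s⁻¹
Wind speed in SI: 87.5 knots = 45.0 m/s
Geostrophic balance rearranged: |∂P/∂n| = f ρ V_g
|∂P/∂n| = 4.75×10⁻⁵ × 0.999 × 45.0 = 2.13×10⁻³ Pa/m
Isobar spacing: Δn = ΔP/|∂P/∂n| = 800 Pa / 2.13×10⁻³ Pa/m = 374782 m ≈ 375 km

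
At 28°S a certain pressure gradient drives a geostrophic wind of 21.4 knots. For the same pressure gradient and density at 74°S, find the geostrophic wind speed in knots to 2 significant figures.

With the same pressure gradient and density, V_g ∝ 1/f ∝ 1/sin φ.
V₂ = V₁ · sin φ₁ / sin φ₂ = 21.4 × sin 28° / sin 74°
V₂ = 21.4 × 0.4695/0.9613 = 10 knots

10 knots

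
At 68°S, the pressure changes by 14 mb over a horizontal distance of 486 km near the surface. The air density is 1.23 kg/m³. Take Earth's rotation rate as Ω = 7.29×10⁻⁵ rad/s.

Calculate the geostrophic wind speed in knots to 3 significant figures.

Coriolis parameter at 68°S:
f = 2Ω sin φ = 2 × 7.29×10⁻⁵ × sin 68° = 1.35×10⁻⁴ s⁻¹
Pressure gradient: |∂P/∂n| = 1400 Pa / 486000 m = 2.88×10⁻³ Pa/m
Geostrophic balance (pressure-gradient force = Coriolis force):
V_g = (1/(fρ)) |∂P/∂n| = 2.88×10⁻³ / (1.35×10⁻⁴ × 1.23) = 17.3 m/s
Converting: 17.3 m/s × 1.944 = 33.7 knots

33.7 knots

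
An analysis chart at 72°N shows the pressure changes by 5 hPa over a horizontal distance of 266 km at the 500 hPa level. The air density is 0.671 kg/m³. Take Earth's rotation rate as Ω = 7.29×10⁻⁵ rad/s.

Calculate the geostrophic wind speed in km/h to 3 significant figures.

Coriolis parameter at 72°N:
f = 2Ω sin φ = 2 × 7.29×10⁻⁵ × sin 72° = 1.39×10⁻⁴ s⁻¹
Pressure gradient: |∂P/∂n| = 500 Pa / 266000 m = 1.88×10⁻³ Pa/m
Geostrophic balance (pressure-gradient force = Coriolis force):
V_g = (1/(fρ)) |∂P/∂n| = 1.88×10⁻³ / (1.39×10⁻⁴ × 0.671) = 20.2 m/s
Converting: 20.2 m/s × 3.6 = 72.7 km/h

72.7 km/h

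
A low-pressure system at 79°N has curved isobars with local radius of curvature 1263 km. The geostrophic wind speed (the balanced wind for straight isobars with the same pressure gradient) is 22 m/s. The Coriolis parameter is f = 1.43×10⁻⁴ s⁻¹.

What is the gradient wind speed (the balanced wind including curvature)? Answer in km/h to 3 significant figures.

71.4 km/h

Around a low, centrifugal force acts outward with Coriolis, so pressure-gradient force balances both:
(1/ρ)|∂P/∂n| = fV + V²/R  →  V² + fR·V − fR·V_g = 0
With fR = 1.43×10⁻⁴ × 1263×10³ m = 181 m/s:
V = [−fR + √((fR)² + 4 fR V_g)]/2 = [−181 + √(181² + 4×181×22)]/2 = 19.8 m/s
Subgeostrophic (V < V_g = 22 m/s), as expected around a low.
Converting: 19.8 m/s × 3.6 = 71.4 km/h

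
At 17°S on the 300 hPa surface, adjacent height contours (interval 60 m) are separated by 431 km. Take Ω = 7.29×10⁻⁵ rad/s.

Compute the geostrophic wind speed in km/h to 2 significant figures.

120 km/h

Coriolis parameter at 17°S:
f = 2Ω sin φ = 2 × 7.29×10⁻⁵ × sin 17° = 4.26×10⁻⁵ s⁻¹
Height gradient: |∂Z/∂n| = 60 m / 431000 m = 1.39×10⁻⁴
On a pressure surface, geostrophic balance gives V_g = (g/f)|∂Z/∂n|:
V_g = 9.81 × 1.39×10⁻⁴ / 4.26×10⁻⁵ = 32.0 m/s
Converting: 32.0 m/s × 3.6 = 120 km/h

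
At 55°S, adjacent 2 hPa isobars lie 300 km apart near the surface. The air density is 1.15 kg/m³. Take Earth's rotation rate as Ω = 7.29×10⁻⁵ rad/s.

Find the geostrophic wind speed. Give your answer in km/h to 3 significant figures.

17.5 km/h

Coriolis parameter at 55°S:
f = 2Ω sin φ = 2 × 7.29×10⁻⁵ × sin 55° = 1.19×10⁻⁴ s⁻¹
Pressure gradient: |∂P/∂n| = 200 Pa / 300000 m = 6.67×10⁻⁴ Pa/m
Geostrophic balance (pressure-gradient force = Coriolis force):
V_g = (1/(fρ)) |∂P/∂n| = 6.67×10⁻⁴ / (1.19×10⁻⁴ × 1.15) = 4.85 m/s
Converting: 4.85 m/s × 3.6 = 17.5 km/h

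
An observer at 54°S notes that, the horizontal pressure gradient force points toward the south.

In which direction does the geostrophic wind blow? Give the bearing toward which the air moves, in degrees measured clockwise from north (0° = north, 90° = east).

090°

The pressure-gradient force points toward the south (bearing 180°).
Geostrophic balance: in the Southern Hemisphere the Coriolis force deflects motion to the left, so the geostrophic wind blows 90° to the left of the pressure-gradient force (low pressure on the right).
Rotating 180° by 90° counterclockwise gives 090° — the wind blows toward the east.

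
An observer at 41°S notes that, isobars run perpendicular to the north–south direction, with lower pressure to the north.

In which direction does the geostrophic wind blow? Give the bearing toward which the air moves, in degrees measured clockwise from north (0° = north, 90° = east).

The pressure-gradient force points toward the north (bearing 000°).
Geostrophic balance: in the Southern Hemisphere the Coriolis force deflects motion to the left, so the geostrophic wind blows 90° to the left of the pressure-gradient force (low pressure on the right).
Rotating 000° by 90° counterclockwise gives 270° — the wind blows toward the west.

270°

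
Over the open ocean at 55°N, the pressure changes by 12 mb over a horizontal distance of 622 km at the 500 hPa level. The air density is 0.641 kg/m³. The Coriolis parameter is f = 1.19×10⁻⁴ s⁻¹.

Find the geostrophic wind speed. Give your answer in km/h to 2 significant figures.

Pressure gradient: |∂P/∂n| = 1200 Pa / 622000 m = 1.93×10⁻³ Pa/m
Geostrophic balance (pressure-gradient force = Coriolis force):
V_g = (1/(fρ)) |∂P/∂n| = 1.93×10⁻³ / (1.19×10⁻⁴ × 0.641) = 25.3 m/s
Converting: 25.3 m/s × 3.6 = 91 km/h

91 km/h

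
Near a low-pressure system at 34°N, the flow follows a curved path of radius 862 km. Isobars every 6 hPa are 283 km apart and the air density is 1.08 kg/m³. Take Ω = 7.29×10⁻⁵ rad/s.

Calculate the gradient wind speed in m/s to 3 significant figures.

19.0 m/s

Coriolis parameter at 34°N:
f = 2Ω sin φ = 2 × 7.29×10⁻⁵ × sin 34° = 8.15×10⁻⁵ s⁻¹
Pressure gradient: |∂P/∂n| = 600 Pa / 283000 m = 2.12×10⁻³ Pa/m
Geostrophic speed: V_g = |∂P/∂n|/(fρ) = 2.12×10⁻³/(8.15×10⁻⁵ × 1.08) = 24.1 m/s
Around a low, centrifugal force acts outward with Coriolis, so pressure-gradient force balances both:
(1/ρ)|∂P/∂n| = fV + V²/R  →  V² + fR·V − fR·V_g = 0
With fR = 8.15×10⁻⁵ × 862×10³ m = 70.3 m/s:
V = [−fR + √((fR)² + 4 fR V_g)]/2 = [−70.3 + √(70.3² + 4×70.3×24.1)]/2 = 19 m/s
Subgeostrophic (V < V_g = 24.1 m/s), as expected around a low.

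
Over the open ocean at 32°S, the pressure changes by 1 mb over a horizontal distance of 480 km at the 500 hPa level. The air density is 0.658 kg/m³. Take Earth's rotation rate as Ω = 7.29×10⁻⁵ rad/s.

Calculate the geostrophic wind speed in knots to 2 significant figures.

8.0 knots

Coriolis parameter at 32°S:
f = 2Ω sin φ = 2 × 7.29×10⁻⁵ × sin 32° = 7.73×10⁻⁵ s⁻¹
Pressure gradient: |∂P/∂n| = 100 Pa / 480000 m = 2.08×10⁻⁴ Pa/m
Geostrophic balance (pressure-gradient force = Coriolis force):
V_g = (1/(fρ)) |∂P/∂n| = 2.08×10⁻⁴ / (7.73×10⁻⁵ × 0.658) = 4.10 m/s
Converting: 4.10 m/s × 1.944 = 8.0 knots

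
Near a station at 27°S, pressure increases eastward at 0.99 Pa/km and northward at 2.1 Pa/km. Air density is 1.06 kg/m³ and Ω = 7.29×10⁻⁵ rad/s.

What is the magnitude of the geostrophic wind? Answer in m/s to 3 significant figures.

33.1 m/s

Coriolis parameter at 27°S:
f = 2Ω sin φ = 2 × 7.29×10⁻⁵ × sin 27° = 6.62×10⁻⁵ s⁻¹
In the Southern Hemisphere f is negative: f = −6.62×10⁻⁵ s⁻¹.
Component geostrophic relations (x east, y north):
u_g = −(1/(fρ)) ∂P/∂y,  v_g = (1/(fρ)) ∂P/∂x
u_g = −(2.1×10⁻³)/(−6.62×10⁻⁵ × 1.06) = 29.9 m/s;  v_g = (0.99×10⁻³)/(−6.62×10⁻⁵ × 1.06) = −14.1 m/s
|V_g| = √(u_g² + v_g²) = 33.1 m/s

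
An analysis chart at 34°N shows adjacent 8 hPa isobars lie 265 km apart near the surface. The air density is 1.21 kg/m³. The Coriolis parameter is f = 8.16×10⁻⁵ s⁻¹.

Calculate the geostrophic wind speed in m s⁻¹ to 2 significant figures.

Pressure gradient: |∂P/∂n| = 800 Pa / 265000 m = 3.02×10⁻³ Pa/m
Geostrophic balance (pressure-gradient force = Coriolis force):
V_g = (1/(fρ)) |∂P/∂n| = 3.02×10⁻³ / (8.16×10⁻⁵ × 1.21) = 30.6 m/s

31 m s⁻¹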